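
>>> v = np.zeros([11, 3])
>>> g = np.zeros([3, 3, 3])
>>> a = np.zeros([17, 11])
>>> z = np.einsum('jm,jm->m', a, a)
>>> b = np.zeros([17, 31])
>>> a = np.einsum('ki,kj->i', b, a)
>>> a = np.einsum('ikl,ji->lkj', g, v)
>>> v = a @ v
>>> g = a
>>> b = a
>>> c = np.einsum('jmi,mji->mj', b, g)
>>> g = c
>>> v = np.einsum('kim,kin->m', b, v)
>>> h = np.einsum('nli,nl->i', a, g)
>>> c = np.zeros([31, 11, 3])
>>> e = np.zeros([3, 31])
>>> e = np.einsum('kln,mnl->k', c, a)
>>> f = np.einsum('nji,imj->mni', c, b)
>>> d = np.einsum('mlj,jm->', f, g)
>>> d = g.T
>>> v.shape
(11,)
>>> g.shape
(3, 3)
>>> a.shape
(3, 3, 11)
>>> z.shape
(11,)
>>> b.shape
(3, 3, 11)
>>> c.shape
(31, 11, 3)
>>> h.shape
(11,)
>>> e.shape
(31,)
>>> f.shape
(3, 31, 3)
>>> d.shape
(3, 3)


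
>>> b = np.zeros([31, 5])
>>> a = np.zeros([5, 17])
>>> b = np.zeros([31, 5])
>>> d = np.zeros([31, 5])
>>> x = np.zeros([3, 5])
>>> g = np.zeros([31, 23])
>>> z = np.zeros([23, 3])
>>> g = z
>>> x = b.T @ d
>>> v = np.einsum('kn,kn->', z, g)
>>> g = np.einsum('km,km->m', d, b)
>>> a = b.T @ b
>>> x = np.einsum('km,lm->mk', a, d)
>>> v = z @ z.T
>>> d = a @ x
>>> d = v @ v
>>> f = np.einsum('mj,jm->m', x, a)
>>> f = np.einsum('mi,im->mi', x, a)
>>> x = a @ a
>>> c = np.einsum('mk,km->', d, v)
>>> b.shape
(31, 5)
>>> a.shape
(5, 5)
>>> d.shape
(23, 23)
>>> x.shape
(5, 5)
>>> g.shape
(5,)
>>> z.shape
(23, 3)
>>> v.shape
(23, 23)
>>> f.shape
(5, 5)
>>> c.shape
()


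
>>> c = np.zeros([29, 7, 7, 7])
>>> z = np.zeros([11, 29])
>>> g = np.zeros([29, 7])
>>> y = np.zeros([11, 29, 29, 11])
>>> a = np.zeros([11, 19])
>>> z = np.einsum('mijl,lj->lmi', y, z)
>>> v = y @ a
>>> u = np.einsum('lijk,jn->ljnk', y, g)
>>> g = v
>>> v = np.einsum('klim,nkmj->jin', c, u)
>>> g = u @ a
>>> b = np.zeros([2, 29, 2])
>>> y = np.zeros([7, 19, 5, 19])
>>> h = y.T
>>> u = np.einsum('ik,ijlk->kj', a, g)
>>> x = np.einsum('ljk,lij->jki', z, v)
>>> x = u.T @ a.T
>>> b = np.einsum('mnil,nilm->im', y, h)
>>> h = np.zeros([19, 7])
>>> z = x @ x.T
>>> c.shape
(29, 7, 7, 7)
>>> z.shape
(29, 29)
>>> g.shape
(11, 29, 7, 19)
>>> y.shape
(7, 19, 5, 19)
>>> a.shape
(11, 19)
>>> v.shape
(11, 7, 11)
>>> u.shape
(19, 29)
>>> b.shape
(5, 7)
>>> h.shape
(19, 7)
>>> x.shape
(29, 11)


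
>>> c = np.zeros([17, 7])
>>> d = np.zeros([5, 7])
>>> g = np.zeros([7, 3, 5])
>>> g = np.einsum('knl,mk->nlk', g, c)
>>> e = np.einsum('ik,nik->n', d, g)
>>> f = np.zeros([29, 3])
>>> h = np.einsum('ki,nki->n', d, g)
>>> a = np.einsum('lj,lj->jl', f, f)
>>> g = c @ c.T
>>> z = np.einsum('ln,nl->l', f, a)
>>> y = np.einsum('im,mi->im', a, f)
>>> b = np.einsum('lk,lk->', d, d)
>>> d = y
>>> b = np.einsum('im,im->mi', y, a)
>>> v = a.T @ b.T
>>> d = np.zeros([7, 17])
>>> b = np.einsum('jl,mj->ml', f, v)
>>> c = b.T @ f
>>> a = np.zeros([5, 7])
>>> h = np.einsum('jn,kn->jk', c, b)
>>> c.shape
(3, 3)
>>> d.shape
(7, 17)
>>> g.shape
(17, 17)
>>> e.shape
(3,)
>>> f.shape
(29, 3)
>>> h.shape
(3, 29)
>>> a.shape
(5, 7)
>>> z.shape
(29,)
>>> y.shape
(3, 29)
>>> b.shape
(29, 3)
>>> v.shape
(29, 29)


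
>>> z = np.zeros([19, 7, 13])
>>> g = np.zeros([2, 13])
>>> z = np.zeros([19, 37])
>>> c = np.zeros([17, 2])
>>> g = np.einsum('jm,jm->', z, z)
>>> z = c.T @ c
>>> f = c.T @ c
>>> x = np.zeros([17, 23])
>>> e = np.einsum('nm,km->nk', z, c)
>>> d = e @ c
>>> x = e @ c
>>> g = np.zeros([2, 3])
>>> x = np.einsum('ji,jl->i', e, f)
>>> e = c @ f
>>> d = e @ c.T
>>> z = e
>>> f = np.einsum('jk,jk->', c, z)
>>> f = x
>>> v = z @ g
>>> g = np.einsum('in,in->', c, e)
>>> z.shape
(17, 2)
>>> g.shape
()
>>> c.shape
(17, 2)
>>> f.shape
(17,)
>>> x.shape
(17,)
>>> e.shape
(17, 2)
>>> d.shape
(17, 17)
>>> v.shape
(17, 3)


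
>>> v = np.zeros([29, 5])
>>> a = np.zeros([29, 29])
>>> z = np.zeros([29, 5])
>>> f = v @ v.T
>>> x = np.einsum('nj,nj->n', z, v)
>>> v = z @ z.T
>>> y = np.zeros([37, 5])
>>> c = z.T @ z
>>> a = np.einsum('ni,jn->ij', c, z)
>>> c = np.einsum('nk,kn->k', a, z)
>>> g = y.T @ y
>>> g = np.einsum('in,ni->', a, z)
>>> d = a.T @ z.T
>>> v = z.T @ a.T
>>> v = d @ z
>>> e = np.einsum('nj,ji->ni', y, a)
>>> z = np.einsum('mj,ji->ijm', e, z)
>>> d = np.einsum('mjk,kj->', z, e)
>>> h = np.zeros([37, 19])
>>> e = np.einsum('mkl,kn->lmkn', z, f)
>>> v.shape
(29, 5)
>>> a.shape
(5, 29)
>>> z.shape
(5, 29, 37)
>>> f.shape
(29, 29)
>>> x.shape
(29,)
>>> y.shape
(37, 5)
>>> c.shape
(29,)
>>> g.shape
()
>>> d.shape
()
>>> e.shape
(37, 5, 29, 29)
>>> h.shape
(37, 19)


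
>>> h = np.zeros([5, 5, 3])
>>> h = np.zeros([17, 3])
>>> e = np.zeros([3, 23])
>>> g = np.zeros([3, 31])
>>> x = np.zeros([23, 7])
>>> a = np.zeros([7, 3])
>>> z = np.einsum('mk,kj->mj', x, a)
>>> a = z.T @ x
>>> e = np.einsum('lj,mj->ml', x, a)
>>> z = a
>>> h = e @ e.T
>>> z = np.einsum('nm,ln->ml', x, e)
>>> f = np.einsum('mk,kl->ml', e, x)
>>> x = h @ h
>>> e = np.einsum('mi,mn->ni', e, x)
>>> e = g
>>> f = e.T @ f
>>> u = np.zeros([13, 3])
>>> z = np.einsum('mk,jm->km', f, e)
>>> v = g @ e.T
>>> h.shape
(3, 3)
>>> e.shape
(3, 31)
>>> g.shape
(3, 31)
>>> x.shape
(3, 3)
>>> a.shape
(3, 7)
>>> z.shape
(7, 31)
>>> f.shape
(31, 7)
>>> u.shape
(13, 3)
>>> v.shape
(3, 3)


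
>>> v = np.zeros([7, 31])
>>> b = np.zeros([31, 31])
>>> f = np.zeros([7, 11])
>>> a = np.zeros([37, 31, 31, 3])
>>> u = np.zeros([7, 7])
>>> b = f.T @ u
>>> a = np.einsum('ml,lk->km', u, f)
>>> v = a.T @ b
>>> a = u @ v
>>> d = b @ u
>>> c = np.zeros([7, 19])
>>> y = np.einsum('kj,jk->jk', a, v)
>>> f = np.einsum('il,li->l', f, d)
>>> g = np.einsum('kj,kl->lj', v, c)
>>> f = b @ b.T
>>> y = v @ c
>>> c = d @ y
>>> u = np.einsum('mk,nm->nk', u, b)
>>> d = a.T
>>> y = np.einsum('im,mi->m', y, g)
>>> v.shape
(7, 7)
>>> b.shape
(11, 7)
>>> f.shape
(11, 11)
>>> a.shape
(7, 7)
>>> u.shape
(11, 7)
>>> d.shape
(7, 7)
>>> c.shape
(11, 19)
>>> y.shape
(19,)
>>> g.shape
(19, 7)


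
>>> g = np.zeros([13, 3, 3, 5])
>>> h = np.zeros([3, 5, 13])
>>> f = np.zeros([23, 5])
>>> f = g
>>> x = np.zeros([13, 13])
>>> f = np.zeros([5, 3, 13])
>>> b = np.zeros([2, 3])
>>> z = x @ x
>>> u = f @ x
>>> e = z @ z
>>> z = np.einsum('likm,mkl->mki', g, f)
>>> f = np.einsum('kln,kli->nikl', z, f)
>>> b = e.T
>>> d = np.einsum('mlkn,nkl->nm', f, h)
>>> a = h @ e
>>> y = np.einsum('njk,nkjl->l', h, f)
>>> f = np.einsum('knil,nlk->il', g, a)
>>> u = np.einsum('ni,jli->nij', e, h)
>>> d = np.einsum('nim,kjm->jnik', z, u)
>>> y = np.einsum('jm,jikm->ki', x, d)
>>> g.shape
(13, 3, 3, 5)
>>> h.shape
(3, 5, 13)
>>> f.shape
(3, 5)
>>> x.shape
(13, 13)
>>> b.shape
(13, 13)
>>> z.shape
(5, 3, 3)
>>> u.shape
(13, 13, 3)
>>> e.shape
(13, 13)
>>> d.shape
(13, 5, 3, 13)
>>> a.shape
(3, 5, 13)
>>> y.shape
(3, 5)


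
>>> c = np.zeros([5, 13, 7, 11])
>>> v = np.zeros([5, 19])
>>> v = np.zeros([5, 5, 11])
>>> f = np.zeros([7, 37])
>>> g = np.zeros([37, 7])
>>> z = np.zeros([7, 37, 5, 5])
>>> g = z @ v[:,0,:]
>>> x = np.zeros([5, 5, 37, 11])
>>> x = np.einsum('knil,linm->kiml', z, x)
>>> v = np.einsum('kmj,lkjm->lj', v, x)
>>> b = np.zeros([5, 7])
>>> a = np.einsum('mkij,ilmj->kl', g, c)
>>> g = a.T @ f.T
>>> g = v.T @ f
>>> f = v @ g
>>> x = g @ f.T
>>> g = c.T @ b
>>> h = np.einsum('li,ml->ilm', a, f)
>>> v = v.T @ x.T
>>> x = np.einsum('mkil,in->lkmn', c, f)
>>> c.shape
(5, 13, 7, 11)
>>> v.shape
(11, 11)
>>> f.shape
(7, 37)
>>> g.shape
(11, 7, 13, 7)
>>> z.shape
(7, 37, 5, 5)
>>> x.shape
(11, 13, 5, 37)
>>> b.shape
(5, 7)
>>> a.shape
(37, 13)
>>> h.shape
(13, 37, 7)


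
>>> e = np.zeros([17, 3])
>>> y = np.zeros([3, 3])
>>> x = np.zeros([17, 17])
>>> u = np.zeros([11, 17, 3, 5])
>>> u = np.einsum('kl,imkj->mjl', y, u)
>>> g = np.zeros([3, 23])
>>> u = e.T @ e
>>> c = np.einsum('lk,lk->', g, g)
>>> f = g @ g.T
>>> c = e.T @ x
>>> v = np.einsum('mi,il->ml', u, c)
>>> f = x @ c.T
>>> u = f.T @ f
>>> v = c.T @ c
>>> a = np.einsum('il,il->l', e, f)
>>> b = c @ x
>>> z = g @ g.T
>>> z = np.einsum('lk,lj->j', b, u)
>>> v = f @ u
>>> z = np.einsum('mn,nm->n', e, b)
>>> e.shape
(17, 3)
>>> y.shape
(3, 3)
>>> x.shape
(17, 17)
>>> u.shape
(3, 3)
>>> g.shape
(3, 23)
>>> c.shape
(3, 17)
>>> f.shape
(17, 3)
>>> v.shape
(17, 3)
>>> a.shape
(3,)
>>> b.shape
(3, 17)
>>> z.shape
(3,)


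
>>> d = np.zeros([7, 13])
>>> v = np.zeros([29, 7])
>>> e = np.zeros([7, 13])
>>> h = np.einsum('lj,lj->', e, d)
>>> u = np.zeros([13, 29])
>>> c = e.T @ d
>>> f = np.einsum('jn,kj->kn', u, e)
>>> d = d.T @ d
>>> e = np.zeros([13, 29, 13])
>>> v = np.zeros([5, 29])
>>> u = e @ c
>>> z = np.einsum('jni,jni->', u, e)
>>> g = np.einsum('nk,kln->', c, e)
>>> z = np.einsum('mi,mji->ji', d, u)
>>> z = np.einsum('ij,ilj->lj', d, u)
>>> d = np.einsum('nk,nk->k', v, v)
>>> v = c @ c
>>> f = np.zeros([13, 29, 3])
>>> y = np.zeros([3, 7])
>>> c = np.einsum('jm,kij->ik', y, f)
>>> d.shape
(29,)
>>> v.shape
(13, 13)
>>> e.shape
(13, 29, 13)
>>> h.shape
()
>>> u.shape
(13, 29, 13)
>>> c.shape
(29, 13)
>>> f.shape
(13, 29, 3)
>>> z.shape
(29, 13)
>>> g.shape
()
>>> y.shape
(3, 7)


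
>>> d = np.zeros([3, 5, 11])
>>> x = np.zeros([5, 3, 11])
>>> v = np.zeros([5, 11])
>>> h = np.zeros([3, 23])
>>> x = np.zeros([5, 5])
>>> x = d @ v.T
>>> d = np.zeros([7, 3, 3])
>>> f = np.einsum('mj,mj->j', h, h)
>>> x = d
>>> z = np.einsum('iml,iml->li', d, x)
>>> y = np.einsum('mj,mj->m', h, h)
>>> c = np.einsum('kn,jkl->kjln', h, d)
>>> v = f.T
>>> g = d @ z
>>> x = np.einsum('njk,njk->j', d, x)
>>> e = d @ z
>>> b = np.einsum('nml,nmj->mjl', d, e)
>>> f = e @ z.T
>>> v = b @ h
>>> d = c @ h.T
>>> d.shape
(3, 7, 3, 3)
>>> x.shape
(3,)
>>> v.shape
(3, 7, 23)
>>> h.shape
(3, 23)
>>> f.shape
(7, 3, 3)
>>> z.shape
(3, 7)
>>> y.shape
(3,)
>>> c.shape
(3, 7, 3, 23)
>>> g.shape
(7, 3, 7)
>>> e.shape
(7, 3, 7)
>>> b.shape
(3, 7, 3)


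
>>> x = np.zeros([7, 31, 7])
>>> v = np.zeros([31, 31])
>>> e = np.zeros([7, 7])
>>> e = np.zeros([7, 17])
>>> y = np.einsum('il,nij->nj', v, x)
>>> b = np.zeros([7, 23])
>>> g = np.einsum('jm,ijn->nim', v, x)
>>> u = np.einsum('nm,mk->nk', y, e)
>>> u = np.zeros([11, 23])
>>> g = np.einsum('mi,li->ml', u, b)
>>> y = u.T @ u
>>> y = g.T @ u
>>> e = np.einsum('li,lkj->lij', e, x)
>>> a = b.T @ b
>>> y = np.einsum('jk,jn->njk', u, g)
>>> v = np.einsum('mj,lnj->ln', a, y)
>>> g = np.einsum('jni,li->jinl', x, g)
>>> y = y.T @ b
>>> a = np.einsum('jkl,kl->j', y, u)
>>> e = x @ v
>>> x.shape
(7, 31, 7)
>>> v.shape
(7, 11)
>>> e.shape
(7, 31, 11)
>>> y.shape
(23, 11, 23)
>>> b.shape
(7, 23)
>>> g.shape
(7, 7, 31, 11)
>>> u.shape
(11, 23)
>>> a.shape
(23,)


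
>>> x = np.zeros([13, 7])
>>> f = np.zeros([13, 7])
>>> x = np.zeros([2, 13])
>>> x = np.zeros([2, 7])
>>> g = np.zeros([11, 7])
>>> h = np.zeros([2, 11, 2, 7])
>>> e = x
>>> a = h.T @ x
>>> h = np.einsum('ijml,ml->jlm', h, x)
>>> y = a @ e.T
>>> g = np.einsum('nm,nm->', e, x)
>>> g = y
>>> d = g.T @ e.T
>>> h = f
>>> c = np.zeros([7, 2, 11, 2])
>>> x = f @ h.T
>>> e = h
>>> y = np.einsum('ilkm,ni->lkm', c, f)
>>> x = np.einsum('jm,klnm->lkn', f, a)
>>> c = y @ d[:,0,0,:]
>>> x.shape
(2, 7, 11)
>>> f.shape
(13, 7)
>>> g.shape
(7, 2, 11, 2)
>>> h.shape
(13, 7)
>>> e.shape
(13, 7)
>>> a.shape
(7, 2, 11, 7)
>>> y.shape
(2, 11, 2)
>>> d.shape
(2, 11, 2, 2)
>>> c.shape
(2, 11, 2)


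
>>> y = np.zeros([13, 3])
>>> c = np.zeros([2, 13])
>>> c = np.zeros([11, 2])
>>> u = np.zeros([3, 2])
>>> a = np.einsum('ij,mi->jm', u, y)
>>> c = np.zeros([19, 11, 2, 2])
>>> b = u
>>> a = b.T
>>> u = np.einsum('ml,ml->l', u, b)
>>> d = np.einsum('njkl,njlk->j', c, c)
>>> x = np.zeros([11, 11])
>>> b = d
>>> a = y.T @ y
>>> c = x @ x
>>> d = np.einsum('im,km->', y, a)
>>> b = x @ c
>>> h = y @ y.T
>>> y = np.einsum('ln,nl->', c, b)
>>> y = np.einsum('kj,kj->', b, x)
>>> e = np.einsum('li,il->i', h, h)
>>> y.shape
()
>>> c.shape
(11, 11)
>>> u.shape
(2,)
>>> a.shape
(3, 3)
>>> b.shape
(11, 11)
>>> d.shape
()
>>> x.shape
(11, 11)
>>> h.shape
(13, 13)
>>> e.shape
(13,)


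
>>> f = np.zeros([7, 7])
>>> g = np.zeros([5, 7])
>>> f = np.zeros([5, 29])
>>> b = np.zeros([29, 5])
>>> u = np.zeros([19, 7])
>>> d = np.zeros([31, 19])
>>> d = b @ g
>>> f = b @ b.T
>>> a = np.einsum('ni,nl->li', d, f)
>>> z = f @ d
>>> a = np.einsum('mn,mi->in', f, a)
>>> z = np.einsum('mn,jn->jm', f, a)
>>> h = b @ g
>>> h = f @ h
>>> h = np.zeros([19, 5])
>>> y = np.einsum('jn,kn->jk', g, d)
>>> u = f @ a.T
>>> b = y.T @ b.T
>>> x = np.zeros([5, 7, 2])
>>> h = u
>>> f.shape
(29, 29)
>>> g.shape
(5, 7)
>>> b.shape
(29, 29)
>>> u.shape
(29, 7)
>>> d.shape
(29, 7)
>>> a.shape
(7, 29)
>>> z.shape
(7, 29)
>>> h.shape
(29, 7)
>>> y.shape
(5, 29)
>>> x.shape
(5, 7, 2)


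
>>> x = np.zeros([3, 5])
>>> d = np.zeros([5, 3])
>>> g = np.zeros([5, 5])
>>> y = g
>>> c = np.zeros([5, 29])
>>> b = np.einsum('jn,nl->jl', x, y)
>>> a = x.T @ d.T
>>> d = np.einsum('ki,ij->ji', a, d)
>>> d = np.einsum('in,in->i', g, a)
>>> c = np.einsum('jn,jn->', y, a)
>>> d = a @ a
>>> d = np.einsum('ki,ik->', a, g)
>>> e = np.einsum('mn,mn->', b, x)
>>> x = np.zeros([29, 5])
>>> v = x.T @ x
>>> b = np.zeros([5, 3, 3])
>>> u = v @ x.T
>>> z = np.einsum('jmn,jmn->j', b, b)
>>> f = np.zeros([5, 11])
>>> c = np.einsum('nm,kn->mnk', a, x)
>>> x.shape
(29, 5)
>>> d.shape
()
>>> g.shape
(5, 5)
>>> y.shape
(5, 5)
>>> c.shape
(5, 5, 29)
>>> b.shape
(5, 3, 3)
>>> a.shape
(5, 5)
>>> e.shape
()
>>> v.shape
(5, 5)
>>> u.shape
(5, 29)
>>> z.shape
(5,)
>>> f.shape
(5, 11)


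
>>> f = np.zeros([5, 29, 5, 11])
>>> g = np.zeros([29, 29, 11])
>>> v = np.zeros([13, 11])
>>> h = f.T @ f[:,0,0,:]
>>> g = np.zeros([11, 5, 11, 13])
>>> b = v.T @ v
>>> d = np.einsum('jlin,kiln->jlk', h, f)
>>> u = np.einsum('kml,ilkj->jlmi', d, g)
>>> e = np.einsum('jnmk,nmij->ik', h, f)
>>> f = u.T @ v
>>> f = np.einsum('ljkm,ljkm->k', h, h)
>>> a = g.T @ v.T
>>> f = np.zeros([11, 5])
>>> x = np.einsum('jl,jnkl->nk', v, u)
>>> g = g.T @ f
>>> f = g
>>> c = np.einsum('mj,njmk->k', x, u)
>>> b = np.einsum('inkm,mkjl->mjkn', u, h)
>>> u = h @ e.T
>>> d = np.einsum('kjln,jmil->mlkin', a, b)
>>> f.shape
(13, 11, 5, 5)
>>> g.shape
(13, 11, 5, 5)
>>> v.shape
(13, 11)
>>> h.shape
(11, 5, 29, 11)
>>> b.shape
(11, 29, 5, 5)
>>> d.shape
(29, 5, 13, 5, 13)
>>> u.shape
(11, 5, 29, 5)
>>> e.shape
(5, 11)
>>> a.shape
(13, 11, 5, 13)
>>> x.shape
(5, 5)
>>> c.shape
(11,)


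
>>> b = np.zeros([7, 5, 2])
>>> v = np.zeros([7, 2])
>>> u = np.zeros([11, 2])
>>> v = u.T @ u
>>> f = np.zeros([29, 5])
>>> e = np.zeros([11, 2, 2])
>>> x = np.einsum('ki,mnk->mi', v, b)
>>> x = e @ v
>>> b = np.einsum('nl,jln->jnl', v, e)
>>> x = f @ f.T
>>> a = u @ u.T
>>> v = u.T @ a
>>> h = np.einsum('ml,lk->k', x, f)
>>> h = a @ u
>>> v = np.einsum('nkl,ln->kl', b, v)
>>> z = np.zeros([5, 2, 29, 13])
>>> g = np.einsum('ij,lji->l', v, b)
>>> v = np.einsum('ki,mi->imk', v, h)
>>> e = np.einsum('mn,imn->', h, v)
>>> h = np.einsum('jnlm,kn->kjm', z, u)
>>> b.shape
(11, 2, 2)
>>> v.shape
(2, 11, 2)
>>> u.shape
(11, 2)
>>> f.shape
(29, 5)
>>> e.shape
()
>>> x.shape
(29, 29)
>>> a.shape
(11, 11)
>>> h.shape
(11, 5, 13)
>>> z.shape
(5, 2, 29, 13)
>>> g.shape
(11,)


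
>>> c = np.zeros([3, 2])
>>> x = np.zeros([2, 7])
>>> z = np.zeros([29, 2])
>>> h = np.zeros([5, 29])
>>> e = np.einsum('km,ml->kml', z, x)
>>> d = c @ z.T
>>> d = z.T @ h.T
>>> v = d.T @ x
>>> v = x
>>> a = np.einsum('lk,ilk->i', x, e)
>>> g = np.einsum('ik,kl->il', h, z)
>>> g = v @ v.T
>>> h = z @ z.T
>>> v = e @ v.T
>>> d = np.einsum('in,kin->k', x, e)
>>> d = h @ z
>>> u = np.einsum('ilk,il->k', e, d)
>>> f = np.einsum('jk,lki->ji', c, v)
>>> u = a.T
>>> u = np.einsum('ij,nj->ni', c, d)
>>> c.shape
(3, 2)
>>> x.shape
(2, 7)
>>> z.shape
(29, 2)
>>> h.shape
(29, 29)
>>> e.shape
(29, 2, 7)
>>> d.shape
(29, 2)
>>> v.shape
(29, 2, 2)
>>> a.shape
(29,)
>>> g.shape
(2, 2)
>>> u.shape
(29, 3)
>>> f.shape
(3, 2)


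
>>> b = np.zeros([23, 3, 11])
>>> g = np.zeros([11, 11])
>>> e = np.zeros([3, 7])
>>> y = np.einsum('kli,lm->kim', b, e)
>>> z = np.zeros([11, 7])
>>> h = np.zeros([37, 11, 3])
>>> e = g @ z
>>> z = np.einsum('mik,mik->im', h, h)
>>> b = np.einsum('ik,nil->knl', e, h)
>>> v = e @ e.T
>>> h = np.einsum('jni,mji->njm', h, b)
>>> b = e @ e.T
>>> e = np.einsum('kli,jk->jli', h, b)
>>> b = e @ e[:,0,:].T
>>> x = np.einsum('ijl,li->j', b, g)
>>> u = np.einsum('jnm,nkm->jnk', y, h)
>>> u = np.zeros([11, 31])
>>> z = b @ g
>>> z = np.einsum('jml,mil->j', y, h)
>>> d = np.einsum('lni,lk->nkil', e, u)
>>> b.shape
(11, 37, 11)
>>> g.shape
(11, 11)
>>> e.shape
(11, 37, 7)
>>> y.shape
(23, 11, 7)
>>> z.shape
(23,)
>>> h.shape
(11, 37, 7)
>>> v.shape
(11, 11)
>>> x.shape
(37,)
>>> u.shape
(11, 31)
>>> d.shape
(37, 31, 7, 11)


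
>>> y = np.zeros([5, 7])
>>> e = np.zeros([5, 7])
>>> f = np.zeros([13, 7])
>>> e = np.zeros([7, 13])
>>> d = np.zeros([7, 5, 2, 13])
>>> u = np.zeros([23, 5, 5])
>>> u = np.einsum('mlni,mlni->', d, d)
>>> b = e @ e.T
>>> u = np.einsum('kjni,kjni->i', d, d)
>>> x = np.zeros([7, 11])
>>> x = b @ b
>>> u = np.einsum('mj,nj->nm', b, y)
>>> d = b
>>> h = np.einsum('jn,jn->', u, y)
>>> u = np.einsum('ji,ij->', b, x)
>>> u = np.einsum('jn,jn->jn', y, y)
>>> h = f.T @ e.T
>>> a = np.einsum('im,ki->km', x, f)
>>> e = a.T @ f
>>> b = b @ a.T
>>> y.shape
(5, 7)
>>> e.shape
(7, 7)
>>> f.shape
(13, 7)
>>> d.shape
(7, 7)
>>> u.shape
(5, 7)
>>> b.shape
(7, 13)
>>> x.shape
(7, 7)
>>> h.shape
(7, 7)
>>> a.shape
(13, 7)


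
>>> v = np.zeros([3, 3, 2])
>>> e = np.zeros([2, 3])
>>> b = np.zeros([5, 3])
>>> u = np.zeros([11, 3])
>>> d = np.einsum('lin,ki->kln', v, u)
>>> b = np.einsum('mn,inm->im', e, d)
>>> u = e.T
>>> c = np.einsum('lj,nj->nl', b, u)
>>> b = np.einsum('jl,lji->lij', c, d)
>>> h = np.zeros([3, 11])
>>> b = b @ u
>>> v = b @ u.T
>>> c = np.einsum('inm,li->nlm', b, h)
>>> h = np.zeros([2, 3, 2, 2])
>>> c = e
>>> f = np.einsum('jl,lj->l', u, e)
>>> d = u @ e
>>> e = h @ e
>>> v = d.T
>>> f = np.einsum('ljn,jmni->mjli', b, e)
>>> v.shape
(3, 3)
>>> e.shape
(2, 3, 2, 3)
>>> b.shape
(11, 2, 2)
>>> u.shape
(3, 2)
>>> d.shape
(3, 3)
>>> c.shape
(2, 3)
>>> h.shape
(2, 3, 2, 2)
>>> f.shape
(3, 2, 11, 3)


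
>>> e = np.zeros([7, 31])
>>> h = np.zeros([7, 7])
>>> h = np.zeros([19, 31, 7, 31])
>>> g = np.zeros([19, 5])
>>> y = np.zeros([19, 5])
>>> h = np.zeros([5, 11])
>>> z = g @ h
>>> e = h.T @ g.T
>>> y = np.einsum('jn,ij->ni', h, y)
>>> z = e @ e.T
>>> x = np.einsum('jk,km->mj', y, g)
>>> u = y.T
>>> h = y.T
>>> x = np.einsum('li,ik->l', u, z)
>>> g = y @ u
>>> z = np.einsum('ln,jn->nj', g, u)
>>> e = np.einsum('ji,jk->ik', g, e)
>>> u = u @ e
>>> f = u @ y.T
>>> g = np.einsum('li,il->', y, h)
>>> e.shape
(11, 19)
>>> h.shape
(19, 11)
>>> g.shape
()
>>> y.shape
(11, 19)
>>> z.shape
(11, 19)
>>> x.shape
(19,)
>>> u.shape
(19, 19)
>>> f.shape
(19, 11)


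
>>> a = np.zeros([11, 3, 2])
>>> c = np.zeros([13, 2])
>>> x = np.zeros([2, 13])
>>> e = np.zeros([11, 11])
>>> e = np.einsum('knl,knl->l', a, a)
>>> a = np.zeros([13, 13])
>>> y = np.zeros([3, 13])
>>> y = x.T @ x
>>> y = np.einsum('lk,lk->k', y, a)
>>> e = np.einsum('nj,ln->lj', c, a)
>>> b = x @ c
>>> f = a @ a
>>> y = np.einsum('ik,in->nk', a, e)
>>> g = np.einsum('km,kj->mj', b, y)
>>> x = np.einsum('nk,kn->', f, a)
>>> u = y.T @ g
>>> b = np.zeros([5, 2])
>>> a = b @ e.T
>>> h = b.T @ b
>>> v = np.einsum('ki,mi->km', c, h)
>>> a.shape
(5, 13)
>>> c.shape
(13, 2)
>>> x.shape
()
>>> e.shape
(13, 2)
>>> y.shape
(2, 13)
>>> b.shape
(5, 2)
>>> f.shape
(13, 13)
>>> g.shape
(2, 13)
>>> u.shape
(13, 13)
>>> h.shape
(2, 2)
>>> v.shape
(13, 2)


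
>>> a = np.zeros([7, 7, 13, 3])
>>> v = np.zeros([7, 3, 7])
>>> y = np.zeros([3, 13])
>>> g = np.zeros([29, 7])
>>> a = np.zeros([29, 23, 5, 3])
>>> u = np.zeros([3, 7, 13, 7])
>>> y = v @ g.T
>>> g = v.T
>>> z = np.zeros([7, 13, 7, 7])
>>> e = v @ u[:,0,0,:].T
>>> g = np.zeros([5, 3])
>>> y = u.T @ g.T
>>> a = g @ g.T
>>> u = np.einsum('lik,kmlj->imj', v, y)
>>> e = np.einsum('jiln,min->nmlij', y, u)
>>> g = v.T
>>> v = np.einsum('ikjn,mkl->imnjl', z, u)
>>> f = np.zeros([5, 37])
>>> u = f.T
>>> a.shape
(5, 5)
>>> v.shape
(7, 3, 7, 7, 5)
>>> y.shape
(7, 13, 7, 5)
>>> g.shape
(7, 3, 7)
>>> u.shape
(37, 5)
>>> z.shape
(7, 13, 7, 7)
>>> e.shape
(5, 3, 7, 13, 7)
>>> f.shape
(5, 37)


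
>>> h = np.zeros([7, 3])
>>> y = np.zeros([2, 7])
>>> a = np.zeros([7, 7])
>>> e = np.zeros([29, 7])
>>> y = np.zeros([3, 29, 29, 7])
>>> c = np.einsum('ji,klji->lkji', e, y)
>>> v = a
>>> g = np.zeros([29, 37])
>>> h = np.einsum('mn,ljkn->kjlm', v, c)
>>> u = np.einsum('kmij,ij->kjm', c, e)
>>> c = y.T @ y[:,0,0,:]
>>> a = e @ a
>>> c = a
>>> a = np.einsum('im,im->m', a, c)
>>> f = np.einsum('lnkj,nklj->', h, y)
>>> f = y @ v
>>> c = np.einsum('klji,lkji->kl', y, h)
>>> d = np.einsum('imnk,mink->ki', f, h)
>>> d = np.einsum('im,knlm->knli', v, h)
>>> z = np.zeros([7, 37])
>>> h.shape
(29, 3, 29, 7)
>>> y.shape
(3, 29, 29, 7)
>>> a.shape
(7,)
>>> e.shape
(29, 7)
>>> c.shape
(3, 29)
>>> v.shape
(7, 7)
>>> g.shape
(29, 37)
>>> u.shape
(29, 7, 3)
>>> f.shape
(3, 29, 29, 7)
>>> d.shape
(29, 3, 29, 7)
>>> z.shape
(7, 37)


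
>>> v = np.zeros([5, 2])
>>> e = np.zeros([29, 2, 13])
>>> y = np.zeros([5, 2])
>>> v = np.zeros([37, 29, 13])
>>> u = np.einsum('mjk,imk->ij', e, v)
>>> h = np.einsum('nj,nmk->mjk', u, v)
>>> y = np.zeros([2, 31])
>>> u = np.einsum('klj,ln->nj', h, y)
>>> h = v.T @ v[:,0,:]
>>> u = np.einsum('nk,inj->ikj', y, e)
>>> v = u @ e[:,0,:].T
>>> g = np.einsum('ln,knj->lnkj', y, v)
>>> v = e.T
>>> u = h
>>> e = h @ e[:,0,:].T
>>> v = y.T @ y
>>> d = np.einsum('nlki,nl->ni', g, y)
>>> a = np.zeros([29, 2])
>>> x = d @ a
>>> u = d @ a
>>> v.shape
(31, 31)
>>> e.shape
(13, 29, 29)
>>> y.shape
(2, 31)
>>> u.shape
(2, 2)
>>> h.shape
(13, 29, 13)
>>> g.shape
(2, 31, 29, 29)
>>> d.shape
(2, 29)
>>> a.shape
(29, 2)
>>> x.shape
(2, 2)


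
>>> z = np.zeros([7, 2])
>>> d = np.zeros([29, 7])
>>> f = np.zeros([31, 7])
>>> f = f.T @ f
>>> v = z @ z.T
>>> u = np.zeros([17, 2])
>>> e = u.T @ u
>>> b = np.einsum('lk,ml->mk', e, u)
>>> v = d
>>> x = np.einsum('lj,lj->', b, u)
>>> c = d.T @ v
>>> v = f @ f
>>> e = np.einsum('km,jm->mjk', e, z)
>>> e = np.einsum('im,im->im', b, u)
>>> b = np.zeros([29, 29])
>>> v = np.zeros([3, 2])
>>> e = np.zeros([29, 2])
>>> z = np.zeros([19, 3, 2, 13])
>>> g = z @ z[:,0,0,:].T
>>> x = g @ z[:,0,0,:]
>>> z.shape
(19, 3, 2, 13)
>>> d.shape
(29, 7)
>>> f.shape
(7, 7)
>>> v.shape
(3, 2)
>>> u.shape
(17, 2)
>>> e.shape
(29, 2)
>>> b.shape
(29, 29)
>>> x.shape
(19, 3, 2, 13)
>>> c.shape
(7, 7)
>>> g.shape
(19, 3, 2, 19)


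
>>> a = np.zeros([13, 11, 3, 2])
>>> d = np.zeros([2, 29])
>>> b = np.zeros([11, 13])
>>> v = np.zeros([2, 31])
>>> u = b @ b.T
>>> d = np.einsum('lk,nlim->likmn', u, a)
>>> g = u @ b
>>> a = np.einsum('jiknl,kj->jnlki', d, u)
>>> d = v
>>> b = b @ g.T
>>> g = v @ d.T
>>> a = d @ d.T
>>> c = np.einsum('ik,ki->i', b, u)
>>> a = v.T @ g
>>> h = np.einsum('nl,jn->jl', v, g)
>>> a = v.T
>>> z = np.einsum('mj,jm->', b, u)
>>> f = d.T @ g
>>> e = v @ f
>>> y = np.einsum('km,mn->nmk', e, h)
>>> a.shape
(31, 2)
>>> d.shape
(2, 31)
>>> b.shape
(11, 11)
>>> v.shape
(2, 31)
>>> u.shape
(11, 11)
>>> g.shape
(2, 2)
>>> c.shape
(11,)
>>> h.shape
(2, 31)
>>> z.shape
()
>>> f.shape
(31, 2)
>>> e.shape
(2, 2)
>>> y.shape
(31, 2, 2)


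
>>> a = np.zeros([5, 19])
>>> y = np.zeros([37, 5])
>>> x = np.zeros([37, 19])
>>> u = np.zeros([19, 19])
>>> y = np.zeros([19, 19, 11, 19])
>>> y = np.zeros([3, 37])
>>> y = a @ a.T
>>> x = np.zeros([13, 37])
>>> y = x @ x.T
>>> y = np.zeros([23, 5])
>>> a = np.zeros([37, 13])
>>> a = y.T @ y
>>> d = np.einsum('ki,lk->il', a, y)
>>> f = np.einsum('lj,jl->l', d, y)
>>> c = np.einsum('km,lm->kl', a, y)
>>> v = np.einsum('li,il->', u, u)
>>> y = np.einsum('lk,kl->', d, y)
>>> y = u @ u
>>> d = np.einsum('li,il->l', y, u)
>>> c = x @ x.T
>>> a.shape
(5, 5)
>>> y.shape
(19, 19)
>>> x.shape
(13, 37)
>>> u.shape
(19, 19)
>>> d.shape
(19,)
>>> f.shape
(5,)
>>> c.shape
(13, 13)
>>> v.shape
()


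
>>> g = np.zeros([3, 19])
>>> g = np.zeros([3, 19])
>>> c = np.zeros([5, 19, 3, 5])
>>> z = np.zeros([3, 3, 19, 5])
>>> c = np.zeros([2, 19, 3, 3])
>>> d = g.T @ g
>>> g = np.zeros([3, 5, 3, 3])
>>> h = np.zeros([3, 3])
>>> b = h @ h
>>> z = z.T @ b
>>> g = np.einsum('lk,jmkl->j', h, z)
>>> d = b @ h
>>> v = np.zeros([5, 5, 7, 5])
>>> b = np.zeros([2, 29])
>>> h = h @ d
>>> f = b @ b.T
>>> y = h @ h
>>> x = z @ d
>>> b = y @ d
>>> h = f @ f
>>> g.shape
(5,)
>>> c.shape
(2, 19, 3, 3)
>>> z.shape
(5, 19, 3, 3)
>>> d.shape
(3, 3)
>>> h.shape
(2, 2)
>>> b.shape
(3, 3)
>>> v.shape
(5, 5, 7, 5)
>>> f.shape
(2, 2)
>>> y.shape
(3, 3)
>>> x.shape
(5, 19, 3, 3)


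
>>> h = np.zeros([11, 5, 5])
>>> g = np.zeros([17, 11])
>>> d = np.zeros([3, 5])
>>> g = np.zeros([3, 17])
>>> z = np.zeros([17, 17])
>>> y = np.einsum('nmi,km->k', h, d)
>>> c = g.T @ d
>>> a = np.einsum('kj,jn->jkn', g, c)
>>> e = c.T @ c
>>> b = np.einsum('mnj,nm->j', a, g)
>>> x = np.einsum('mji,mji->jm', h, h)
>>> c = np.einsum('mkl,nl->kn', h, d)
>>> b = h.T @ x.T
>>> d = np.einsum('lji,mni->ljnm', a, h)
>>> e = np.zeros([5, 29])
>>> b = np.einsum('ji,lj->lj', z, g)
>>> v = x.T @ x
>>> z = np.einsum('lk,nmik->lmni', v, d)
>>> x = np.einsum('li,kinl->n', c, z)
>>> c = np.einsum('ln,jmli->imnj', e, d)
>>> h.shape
(11, 5, 5)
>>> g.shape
(3, 17)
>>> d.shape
(17, 3, 5, 11)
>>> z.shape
(11, 3, 17, 5)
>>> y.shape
(3,)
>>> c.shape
(11, 3, 29, 17)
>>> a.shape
(17, 3, 5)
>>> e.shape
(5, 29)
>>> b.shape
(3, 17)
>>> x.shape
(17,)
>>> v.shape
(11, 11)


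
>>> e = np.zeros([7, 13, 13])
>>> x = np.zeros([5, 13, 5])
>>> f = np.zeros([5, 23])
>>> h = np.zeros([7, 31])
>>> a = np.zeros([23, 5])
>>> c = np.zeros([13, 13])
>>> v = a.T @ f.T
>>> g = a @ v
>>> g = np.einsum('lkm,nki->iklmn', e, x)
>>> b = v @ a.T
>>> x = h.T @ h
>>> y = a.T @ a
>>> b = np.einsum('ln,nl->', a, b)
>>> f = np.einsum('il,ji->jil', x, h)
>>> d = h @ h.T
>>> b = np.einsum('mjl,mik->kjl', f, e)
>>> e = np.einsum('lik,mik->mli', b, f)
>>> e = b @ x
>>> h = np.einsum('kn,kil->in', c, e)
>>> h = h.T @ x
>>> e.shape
(13, 31, 31)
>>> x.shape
(31, 31)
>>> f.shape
(7, 31, 31)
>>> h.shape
(13, 31)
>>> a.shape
(23, 5)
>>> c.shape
(13, 13)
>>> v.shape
(5, 5)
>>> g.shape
(5, 13, 7, 13, 5)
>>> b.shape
(13, 31, 31)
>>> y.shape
(5, 5)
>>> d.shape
(7, 7)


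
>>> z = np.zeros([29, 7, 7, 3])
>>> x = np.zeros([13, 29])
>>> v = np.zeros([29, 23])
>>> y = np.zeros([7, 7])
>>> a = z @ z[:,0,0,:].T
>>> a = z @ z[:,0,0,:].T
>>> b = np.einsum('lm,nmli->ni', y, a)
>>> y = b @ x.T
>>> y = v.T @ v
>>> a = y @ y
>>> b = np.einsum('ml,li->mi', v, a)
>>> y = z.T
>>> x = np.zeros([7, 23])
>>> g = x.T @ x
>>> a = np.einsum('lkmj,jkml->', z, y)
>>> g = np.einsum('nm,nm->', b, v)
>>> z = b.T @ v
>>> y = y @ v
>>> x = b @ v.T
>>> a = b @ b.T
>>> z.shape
(23, 23)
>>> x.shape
(29, 29)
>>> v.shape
(29, 23)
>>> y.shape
(3, 7, 7, 23)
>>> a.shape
(29, 29)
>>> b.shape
(29, 23)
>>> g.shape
()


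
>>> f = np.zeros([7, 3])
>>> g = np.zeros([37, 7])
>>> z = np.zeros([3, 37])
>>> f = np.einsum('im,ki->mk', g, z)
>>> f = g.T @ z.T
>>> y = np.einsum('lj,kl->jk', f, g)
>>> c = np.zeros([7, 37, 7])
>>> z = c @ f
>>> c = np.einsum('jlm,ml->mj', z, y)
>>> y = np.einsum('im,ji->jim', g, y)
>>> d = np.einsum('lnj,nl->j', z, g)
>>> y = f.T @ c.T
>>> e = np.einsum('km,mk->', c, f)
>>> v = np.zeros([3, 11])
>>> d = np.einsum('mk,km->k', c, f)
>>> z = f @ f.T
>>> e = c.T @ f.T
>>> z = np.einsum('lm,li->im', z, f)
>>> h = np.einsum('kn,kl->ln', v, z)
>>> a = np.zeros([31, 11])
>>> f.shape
(7, 3)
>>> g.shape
(37, 7)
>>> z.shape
(3, 7)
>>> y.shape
(3, 3)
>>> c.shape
(3, 7)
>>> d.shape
(7,)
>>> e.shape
(7, 7)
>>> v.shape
(3, 11)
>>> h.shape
(7, 11)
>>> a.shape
(31, 11)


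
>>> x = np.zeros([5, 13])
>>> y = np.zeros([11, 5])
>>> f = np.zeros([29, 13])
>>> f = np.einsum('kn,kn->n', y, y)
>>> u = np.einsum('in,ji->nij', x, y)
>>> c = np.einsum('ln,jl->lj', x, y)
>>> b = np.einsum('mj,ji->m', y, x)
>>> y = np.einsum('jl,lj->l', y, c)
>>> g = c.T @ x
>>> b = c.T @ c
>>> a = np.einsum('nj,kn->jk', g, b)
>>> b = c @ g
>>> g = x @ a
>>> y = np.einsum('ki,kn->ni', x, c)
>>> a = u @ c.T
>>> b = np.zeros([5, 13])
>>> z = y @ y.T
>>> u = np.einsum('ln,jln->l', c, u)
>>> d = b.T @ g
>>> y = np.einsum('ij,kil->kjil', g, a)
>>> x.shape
(5, 13)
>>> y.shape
(13, 11, 5, 5)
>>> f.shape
(5,)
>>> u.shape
(5,)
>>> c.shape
(5, 11)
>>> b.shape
(5, 13)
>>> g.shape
(5, 11)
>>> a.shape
(13, 5, 5)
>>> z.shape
(11, 11)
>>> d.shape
(13, 11)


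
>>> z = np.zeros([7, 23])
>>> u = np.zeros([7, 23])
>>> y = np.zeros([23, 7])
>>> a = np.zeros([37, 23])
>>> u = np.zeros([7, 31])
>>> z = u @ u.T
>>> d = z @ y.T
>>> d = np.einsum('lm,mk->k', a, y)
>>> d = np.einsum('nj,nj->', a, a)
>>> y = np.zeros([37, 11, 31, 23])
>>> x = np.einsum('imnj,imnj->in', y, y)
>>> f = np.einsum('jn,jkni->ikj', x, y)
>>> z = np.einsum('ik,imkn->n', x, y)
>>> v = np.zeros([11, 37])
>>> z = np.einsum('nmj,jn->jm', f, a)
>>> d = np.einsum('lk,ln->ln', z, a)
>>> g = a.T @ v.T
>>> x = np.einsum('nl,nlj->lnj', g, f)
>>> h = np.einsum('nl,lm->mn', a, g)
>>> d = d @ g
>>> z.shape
(37, 11)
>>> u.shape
(7, 31)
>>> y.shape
(37, 11, 31, 23)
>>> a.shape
(37, 23)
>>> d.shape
(37, 11)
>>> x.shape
(11, 23, 37)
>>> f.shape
(23, 11, 37)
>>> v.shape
(11, 37)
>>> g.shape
(23, 11)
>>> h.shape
(11, 37)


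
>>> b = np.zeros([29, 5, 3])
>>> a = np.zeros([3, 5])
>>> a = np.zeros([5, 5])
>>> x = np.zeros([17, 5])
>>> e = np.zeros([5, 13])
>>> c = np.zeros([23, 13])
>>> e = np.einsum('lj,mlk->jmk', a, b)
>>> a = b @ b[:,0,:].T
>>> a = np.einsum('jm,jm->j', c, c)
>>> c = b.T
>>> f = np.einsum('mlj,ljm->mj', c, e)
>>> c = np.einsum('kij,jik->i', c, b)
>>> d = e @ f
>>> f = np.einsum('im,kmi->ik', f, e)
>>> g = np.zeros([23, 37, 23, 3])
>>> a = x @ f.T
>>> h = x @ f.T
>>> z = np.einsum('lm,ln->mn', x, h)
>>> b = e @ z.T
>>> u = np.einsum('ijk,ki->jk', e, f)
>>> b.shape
(5, 29, 5)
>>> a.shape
(17, 3)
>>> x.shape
(17, 5)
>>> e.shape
(5, 29, 3)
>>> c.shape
(5,)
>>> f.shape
(3, 5)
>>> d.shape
(5, 29, 29)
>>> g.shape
(23, 37, 23, 3)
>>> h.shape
(17, 3)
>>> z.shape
(5, 3)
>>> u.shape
(29, 3)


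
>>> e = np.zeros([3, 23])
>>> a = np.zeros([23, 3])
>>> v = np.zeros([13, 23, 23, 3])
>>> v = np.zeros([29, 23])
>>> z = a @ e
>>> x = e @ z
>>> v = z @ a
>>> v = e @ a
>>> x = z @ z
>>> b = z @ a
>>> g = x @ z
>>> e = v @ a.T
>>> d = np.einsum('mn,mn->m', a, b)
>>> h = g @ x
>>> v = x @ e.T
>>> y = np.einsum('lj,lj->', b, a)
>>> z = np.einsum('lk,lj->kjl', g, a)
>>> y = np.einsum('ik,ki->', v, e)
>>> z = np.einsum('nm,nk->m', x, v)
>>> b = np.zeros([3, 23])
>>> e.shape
(3, 23)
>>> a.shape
(23, 3)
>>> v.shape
(23, 3)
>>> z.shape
(23,)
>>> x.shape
(23, 23)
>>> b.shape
(3, 23)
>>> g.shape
(23, 23)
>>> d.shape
(23,)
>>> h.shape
(23, 23)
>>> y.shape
()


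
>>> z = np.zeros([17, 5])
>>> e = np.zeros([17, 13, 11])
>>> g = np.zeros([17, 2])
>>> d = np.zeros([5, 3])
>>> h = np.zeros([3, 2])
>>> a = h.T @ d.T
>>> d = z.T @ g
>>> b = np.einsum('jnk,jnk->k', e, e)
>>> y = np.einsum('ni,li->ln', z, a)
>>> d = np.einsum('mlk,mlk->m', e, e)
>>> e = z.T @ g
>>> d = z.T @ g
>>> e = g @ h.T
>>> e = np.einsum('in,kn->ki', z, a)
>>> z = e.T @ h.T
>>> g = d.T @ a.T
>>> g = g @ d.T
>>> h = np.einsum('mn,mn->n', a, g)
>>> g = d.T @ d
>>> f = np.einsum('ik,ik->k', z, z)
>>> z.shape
(17, 3)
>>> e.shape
(2, 17)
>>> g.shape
(2, 2)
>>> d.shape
(5, 2)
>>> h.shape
(5,)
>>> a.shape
(2, 5)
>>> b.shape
(11,)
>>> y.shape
(2, 17)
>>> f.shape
(3,)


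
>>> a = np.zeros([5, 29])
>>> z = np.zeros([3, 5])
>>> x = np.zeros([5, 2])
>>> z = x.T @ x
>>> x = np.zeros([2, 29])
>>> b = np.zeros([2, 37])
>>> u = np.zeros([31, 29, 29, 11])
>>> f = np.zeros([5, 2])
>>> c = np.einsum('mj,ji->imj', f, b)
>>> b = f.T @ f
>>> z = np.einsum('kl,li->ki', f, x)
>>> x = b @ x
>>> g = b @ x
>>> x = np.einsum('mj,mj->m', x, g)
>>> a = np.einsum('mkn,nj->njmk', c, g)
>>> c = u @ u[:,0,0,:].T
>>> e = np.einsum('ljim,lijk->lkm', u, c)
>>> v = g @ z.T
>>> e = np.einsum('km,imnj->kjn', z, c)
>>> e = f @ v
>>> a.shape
(2, 29, 37, 5)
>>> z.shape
(5, 29)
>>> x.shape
(2,)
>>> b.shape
(2, 2)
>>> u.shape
(31, 29, 29, 11)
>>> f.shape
(5, 2)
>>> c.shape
(31, 29, 29, 31)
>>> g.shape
(2, 29)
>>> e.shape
(5, 5)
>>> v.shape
(2, 5)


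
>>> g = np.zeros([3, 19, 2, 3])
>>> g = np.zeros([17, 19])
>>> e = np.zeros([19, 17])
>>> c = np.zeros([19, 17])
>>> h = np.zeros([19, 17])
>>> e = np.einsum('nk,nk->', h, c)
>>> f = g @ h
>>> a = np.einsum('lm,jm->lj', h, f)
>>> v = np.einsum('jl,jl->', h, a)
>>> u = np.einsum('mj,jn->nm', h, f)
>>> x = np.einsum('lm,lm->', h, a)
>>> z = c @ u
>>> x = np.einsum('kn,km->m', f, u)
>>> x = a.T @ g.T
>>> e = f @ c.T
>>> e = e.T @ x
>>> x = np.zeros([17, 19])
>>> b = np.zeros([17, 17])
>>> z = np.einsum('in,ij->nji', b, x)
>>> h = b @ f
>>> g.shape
(17, 19)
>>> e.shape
(19, 17)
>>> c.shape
(19, 17)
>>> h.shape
(17, 17)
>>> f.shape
(17, 17)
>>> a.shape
(19, 17)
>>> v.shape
()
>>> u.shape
(17, 19)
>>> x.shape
(17, 19)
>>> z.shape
(17, 19, 17)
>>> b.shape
(17, 17)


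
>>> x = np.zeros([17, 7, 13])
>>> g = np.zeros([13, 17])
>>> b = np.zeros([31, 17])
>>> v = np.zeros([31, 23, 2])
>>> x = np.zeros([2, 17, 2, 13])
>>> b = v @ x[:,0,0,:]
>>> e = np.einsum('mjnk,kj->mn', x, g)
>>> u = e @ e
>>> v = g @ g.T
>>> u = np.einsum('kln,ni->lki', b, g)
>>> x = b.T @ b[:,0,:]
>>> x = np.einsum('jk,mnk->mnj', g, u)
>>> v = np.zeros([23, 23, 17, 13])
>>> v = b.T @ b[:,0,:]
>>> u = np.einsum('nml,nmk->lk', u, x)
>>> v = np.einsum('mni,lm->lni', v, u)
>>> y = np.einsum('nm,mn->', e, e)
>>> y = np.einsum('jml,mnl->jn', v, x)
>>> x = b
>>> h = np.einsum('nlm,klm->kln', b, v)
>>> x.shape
(31, 23, 13)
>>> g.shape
(13, 17)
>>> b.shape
(31, 23, 13)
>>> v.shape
(17, 23, 13)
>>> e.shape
(2, 2)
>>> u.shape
(17, 13)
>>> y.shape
(17, 31)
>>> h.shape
(17, 23, 31)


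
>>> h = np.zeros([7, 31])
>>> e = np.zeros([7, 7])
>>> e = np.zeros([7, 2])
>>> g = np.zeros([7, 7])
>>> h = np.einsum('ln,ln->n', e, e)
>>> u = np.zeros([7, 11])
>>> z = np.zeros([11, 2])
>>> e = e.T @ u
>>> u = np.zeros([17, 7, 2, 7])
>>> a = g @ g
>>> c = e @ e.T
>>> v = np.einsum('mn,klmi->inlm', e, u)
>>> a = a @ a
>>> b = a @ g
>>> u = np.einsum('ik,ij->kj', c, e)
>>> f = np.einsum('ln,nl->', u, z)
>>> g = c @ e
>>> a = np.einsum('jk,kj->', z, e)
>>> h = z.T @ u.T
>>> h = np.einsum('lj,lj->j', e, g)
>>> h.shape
(11,)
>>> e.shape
(2, 11)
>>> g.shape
(2, 11)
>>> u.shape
(2, 11)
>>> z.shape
(11, 2)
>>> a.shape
()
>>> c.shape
(2, 2)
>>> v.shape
(7, 11, 7, 2)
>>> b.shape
(7, 7)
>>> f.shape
()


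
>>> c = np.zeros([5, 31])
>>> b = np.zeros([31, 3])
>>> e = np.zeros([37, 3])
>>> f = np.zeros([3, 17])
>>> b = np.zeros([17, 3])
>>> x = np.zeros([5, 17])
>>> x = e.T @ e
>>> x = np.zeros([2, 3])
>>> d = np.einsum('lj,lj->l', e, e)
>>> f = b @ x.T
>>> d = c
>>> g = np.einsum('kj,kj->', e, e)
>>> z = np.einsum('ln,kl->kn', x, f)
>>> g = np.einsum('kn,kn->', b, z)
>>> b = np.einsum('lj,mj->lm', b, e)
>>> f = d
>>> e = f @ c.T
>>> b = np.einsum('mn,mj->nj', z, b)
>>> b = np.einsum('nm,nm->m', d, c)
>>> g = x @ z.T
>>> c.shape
(5, 31)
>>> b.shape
(31,)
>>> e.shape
(5, 5)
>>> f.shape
(5, 31)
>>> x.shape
(2, 3)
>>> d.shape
(5, 31)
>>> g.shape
(2, 17)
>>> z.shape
(17, 3)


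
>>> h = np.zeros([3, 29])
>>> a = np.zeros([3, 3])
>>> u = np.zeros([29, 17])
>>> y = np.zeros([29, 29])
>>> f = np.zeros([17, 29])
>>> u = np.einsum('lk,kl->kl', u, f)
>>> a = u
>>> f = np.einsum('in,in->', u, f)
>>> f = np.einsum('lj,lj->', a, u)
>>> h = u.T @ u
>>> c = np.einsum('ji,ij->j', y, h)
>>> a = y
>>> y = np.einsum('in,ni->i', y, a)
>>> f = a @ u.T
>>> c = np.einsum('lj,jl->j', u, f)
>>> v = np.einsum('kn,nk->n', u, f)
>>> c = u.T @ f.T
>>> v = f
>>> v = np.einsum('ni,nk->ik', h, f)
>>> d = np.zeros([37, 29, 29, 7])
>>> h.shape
(29, 29)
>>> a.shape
(29, 29)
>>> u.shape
(17, 29)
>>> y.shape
(29,)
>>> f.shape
(29, 17)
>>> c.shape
(29, 29)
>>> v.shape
(29, 17)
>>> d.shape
(37, 29, 29, 7)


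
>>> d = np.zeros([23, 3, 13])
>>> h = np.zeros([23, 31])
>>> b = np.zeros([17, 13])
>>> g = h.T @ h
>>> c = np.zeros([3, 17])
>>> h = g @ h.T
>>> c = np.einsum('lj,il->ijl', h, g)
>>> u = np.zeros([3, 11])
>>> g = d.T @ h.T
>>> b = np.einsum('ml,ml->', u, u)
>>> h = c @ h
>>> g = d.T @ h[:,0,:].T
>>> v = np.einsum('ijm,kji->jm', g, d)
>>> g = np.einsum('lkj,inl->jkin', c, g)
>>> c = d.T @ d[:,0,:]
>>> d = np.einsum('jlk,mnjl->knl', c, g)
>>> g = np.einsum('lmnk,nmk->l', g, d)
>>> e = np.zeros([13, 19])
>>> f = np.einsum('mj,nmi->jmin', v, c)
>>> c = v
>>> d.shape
(13, 23, 3)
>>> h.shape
(31, 23, 23)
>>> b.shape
()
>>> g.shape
(31,)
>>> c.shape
(3, 31)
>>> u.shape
(3, 11)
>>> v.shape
(3, 31)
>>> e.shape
(13, 19)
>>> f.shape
(31, 3, 13, 13)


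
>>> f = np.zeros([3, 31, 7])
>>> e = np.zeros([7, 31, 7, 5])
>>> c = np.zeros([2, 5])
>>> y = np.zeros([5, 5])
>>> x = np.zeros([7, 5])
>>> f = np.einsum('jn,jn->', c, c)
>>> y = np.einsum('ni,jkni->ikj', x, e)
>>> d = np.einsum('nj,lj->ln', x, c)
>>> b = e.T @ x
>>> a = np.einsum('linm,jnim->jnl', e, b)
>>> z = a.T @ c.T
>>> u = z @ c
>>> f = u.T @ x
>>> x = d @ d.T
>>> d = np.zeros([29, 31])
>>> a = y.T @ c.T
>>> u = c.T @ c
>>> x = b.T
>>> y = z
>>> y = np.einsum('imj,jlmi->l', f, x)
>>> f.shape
(5, 7, 5)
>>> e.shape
(7, 31, 7, 5)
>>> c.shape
(2, 5)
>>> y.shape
(31,)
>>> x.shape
(5, 31, 7, 5)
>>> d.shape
(29, 31)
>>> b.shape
(5, 7, 31, 5)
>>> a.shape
(7, 31, 2)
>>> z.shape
(7, 7, 2)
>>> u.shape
(5, 5)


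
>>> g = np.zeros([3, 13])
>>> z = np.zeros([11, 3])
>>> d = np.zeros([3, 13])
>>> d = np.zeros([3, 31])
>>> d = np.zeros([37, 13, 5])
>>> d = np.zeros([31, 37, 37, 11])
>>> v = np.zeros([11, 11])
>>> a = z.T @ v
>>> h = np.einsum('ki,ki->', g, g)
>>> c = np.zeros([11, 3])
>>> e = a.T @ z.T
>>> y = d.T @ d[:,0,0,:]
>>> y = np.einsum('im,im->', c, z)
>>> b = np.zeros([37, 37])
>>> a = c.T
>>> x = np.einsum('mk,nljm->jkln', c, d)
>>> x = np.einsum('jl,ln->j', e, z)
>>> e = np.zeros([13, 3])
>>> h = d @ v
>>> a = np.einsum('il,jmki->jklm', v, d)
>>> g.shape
(3, 13)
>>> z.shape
(11, 3)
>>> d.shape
(31, 37, 37, 11)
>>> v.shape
(11, 11)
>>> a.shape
(31, 37, 11, 37)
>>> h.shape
(31, 37, 37, 11)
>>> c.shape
(11, 3)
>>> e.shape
(13, 3)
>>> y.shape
()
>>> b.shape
(37, 37)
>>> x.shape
(11,)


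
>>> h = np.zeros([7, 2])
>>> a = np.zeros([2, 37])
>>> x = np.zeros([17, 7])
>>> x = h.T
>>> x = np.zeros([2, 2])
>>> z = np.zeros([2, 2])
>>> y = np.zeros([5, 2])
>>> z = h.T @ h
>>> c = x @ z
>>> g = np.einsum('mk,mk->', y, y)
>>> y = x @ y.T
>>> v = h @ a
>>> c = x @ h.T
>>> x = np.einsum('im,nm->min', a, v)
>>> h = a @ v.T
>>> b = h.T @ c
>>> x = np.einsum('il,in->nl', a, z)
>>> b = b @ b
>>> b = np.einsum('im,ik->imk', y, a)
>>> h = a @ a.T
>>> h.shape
(2, 2)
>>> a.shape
(2, 37)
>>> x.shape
(2, 37)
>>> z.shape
(2, 2)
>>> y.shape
(2, 5)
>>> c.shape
(2, 7)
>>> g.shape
()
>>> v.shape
(7, 37)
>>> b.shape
(2, 5, 37)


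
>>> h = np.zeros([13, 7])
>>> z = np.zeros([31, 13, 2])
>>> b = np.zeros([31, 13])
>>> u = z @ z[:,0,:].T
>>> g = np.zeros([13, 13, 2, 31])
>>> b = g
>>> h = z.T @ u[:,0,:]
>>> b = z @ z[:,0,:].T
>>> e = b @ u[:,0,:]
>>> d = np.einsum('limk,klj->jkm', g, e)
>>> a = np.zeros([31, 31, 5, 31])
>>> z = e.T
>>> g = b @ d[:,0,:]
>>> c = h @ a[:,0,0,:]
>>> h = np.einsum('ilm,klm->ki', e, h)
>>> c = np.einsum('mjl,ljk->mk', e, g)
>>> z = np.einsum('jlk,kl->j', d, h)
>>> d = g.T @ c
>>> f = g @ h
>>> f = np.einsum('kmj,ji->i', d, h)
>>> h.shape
(2, 31)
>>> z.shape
(31,)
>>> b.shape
(31, 13, 31)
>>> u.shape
(31, 13, 31)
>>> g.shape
(31, 13, 2)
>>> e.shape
(31, 13, 31)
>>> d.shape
(2, 13, 2)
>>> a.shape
(31, 31, 5, 31)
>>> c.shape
(31, 2)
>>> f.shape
(31,)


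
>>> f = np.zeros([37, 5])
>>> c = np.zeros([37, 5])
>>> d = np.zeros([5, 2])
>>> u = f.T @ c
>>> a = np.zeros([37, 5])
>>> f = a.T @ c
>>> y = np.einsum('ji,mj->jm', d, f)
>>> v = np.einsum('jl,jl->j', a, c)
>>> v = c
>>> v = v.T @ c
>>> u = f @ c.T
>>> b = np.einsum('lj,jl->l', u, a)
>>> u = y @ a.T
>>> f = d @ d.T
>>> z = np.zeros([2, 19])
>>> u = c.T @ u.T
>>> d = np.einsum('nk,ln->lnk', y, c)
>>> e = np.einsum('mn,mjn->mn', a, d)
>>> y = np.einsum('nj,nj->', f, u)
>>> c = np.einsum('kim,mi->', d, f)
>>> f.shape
(5, 5)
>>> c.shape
()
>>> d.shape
(37, 5, 5)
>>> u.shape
(5, 5)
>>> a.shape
(37, 5)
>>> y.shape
()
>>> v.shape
(5, 5)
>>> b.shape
(5,)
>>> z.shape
(2, 19)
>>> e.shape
(37, 5)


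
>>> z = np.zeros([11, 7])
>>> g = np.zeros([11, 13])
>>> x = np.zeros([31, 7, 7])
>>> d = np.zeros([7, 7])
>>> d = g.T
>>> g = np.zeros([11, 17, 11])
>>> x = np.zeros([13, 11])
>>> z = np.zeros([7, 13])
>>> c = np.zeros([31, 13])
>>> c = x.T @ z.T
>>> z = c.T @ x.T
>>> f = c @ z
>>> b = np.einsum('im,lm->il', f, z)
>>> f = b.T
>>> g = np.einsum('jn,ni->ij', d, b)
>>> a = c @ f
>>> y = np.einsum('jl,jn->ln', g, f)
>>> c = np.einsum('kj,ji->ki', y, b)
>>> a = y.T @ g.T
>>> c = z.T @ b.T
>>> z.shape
(7, 13)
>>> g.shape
(7, 13)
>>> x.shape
(13, 11)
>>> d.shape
(13, 11)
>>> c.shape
(13, 11)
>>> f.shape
(7, 11)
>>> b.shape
(11, 7)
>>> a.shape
(11, 7)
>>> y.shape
(13, 11)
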